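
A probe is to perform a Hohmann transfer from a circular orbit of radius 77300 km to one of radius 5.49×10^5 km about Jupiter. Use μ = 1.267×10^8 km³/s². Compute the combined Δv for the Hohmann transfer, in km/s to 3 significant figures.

Transfer-ellipse semi-major axis a_t = (r₁ + r₂)/2 = (77300 + 5.490×10^5)/2 = 3.1315×10^5 km.
Circular speed at r₁: v₁ = √(μ/r₁) = √(1.267×10^8/77300) = 40.49 km/s.
Transfer-orbit speed at r₁ (v² = μ(2/r − 1/a)): v_p = √[μ(2/r₁ − 1/a_t)] = 53.61 km/s.
First burn Δv₁ = |v_p − v₁| = 13.12 km/s.
Circular speed at r₂: v₂ = √(μ/r₂) = 15.192 km/s.
Transfer-orbit speed at r₂: v_a = √[μ(2/r₂ − 1/a_t)] = 7.5477 km/s.
Second burn Δv₂ = |v₂ − v_a| = 7.644 km/s.
Total Δv = Δv₁ + Δv₂ = 20.76 km/s.

Δv = 20.8 km/s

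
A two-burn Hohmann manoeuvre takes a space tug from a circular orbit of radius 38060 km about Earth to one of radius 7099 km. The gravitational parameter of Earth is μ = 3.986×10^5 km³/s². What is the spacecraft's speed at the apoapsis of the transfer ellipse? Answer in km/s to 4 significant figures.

v = 1.815 km/s

Transfer-ellipse semi-major axis a_t = (r₁ + r₂)/2 = (38060 + 7099)/2 = 22579.5 km.
At apoapsis, r = 38060 km.
From the vis-viva equation, v = √[μ(2/r − 1/a_t)] = 1.815 km/s.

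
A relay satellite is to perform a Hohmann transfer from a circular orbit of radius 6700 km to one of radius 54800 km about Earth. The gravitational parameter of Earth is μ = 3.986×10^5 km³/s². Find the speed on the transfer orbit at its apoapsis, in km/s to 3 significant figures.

The Hohmann ellipse has a_t = (r₁ + r₂)/2 = 30750 km.
The apoapsis of the transfer ellipse is at r = 54800 km.
Applying v² = μ(2/r − 1/a_t): v = 1.259 km/s.

v = 1.26 km/s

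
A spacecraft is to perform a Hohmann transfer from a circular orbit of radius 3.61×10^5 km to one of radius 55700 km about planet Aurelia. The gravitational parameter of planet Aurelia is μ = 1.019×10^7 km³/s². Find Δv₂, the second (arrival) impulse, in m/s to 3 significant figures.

Transfer-ellipse semi-major axis a_t = (r₁ + r₂)/2 = (3.610×10^5 + 55700)/2 = 2.0835×10^5 km.
Circular speed at r = 55700 km: v_c = √(μ/r) = 13.526 km/s.
Transfer-orbit speed at the same r (vis-viva, a = a_t): v_t = √[μ(2/r − 1/a_t)] = 17.804 km/s.
Δv₂ = |v_t − v_c| = |17.804 − 13.526| = 4.278 km/s.

Δv₂ = 4280 m/s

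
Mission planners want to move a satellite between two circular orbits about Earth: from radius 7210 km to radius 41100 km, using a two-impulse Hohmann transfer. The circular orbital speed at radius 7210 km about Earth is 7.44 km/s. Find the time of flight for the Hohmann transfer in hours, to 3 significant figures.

From the circular-orbit relation v² = μ/r at r = 7210 km: μ = v²r = (7.44)² × 7210 = 3.99099×10^5 km³/s².
Semi-major axis of the transfer orbit: a_t = (7210 + 41100)/2 = 24155 km.
Half the transfer-orbit period gives t = π√(a_t³/μ) = 18670 s.
Converting: 18670 s ÷ 3600 s/hour = 5.19 hours.

t = 5.19 hours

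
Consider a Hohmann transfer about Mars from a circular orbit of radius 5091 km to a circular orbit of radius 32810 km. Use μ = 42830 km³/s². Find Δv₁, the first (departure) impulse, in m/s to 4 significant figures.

Δv₁ = 916.0 m/s

Semi-major axis of the transfer orbit: a_t = (5091 + 32810)/2 = 18950.5 km.
Circular speed at r = 5091 km: v_c = √(μ/r) = 2.9005 km/s.
Vis-viva on the transfer ellipse at r = 5091 km gives v_t = √[μ(2/r − 1/a_t)] = 3.8165 km/s.
Δv₁ = |v_t − v_c| = |3.8165 − 2.9005| = 0.9160 km/s.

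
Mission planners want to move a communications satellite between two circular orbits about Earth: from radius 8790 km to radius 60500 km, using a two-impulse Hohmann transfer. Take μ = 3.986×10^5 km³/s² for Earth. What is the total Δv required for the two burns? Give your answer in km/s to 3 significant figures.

Δv = 3.44 km/s

The Hohmann ellipse has a_t = (r₁ + r₂)/2 = 34645 km.
Circular speed at r₁: v₁ = √(μ/r₁) = √(3.986×10^5/8790) = 6.734 km/s.
On the transfer ellipse at r₁, vis-viva equation gives v_p = √[μ(2/r₁ − 1/a_t)] = 8.899 km/s.
First burn Δv₁ = |v_p − v₁| = 2.165 km/s.
Circular speed at r₂: v₂ = √(μ/r₂) = 2.567 km/s.
Transfer-orbit speed at r₂: v_a = √[μ(2/r₂ − 1/a_t)] = 1.293 km/s.
Second burn Δv₂ = |v₂ − v_a| = 1.274 km/s.
Δv = Δv₁ + Δv₂ = 2.165 + 1.274 = 3.439 km/s.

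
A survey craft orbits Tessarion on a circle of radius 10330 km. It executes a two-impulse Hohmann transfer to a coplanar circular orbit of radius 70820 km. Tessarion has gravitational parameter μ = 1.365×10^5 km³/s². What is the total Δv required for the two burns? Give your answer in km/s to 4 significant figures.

Transfer-ellipse semi-major axis a_t = (r₁ + r₂)/2 = (10330 + 70820)/2 = 40575 km.
At r₁ the circular-orbit speed is v₁ = √(μ/r₁) = 3.635 km/s.
On the transfer ellipse at r₁, vis-viva gives v_p = √[μ(2/r₁ − 1/a_t)] = 4.802 km/s.
First burn Δv₁ = |v_p − v₁| = 1.167 km/s.
Circular speed at r₂: v₂ = √(μ/r₂) = 1.3883 km/s.
Transfer-orbit speed at r₂: v_a = √[μ(2/r₂ − 1/a_t)] = 0.70050 km/s.
Second burn Δv₂ = |v₂ − v_a| = 0.6878 km/s.
Δv = Δv₁ + Δv₂ = 1.167 + 0.6878 = 1.855 km/s.

Δv = 1.855 km/s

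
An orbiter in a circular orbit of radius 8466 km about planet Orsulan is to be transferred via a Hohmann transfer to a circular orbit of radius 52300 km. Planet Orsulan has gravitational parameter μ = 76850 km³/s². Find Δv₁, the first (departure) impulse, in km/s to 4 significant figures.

Transfer-ellipse semi-major axis a_t = (r₁ + r₂)/2 = (8466 + 52300)/2 = 30383 km.
Circular speed at r = 8466 km: v_c = √(μ/r) = 3.013 km/s.
Transfer-orbit speed at the same r (vis-viva, a = a_t): v_t = √[μ(2/r − 1/a_t)] = 3.953 km/s.
Δv₁ = |v_t − v_c| = |3.953 − 3.013| = 0.9400 km/s.

Δv₁ = 0.9400 km/s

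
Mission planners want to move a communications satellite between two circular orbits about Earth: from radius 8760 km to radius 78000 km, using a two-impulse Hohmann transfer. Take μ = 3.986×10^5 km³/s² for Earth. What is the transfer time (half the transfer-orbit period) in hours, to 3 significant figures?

t = 12.5 hours

The Hohmann ellipse has a_t = (r₁ + r₂)/2 = 43380 km.
Half the transfer-orbit period gives t = π√(a_t³/μ) = 44960 s.
Converting: 44960 s ÷ 3600 s/hour = 12.5 hours.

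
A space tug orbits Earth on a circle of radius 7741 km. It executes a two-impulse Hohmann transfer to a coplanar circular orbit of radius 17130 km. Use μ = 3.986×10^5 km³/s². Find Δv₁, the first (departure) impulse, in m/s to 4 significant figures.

Δv₁ = 1246 m/s

Transfer-ellipse semi-major axis a_t = (r₁ + r₂)/2 = (7741 + 17130)/2 = 12435.5 km.
On the circular orbit at r = 7741 km, v_c = √(μ/r) = 7.176 km/s.
Vis-viva on the transfer ellipse at r = 7741 km gives v_t = √[μ(2/r − 1/a_t)] = 8.422 km/s.
Δv₁ = |v_t − v_c| = |8.422 − 7.176| = 1.246 km/s.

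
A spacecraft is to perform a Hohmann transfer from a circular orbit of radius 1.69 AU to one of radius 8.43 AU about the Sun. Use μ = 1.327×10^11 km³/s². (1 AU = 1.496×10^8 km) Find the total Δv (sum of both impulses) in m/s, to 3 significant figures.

Δv = 11000 m/s

In km: r₁ = 1.69 × 1.496×10^8 = 2.52824×10^8 km; r₂ = 8.43 × 1.496×10^8 = 1.261128×10^9 km.
Semi-major axis of the transfer orbit: a_t = (2.52824×10^8 + 1.261128×10^9)/2 = 7.56976×10^8 km.
At r₁ the circular-orbit speed is v₁ = √(μ/r₁) = 22.910 km/s.
On the transfer ellipse at r₁, vis-viva gives v_p = √[μ(2/r₁ − 1/a_t)] = 29.571 km/s.
First burn Δv₁ = |v_p − v₁| = 6.661 km/s.
At r₂, v₂ = √(μ/r₂) = 10.258 km/s.
Transfer-orbit speed at r₂: v_a = √[μ(2/r₂ − 1/a_t)] = 5.9282 km/s.
Second burn Δv₂ = |v₂ − v_a| = 4.330 km/s.
Total Δv = Δv₁ + Δv₂ = 10.99 km/s.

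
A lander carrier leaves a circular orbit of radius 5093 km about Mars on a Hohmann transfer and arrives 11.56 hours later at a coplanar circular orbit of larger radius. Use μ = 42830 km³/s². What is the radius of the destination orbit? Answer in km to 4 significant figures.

Transfer time t = 11.56 hours = 41616 s, and t = π√(a_t³/μ).
So a_t = (μ t²/π²)^(1/3) = (42830 × (41616)² / π²)^(1/3) = 19588 km.
Since a_t = (r₁ + r₂)/2, r₂ = 2a_t − r₁ = 2×19588 − 5093 = 34083 km.

r₂ = 34080 km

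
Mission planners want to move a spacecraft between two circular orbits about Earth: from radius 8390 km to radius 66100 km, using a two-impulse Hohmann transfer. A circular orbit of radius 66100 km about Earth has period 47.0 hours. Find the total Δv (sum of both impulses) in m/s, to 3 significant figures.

From Kepler's third law T² = 4π²r³/μ at r = 66100 km, T = 47.0 hours = 47.0 × 3600 s = 1.692×10^5 s: μ = 4π²r³/T² = 3.98257×10^5 km³/s².
Semi-major axis of the transfer orbit: a_t = (8390 + 66100)/2 = 37245 km.
Circular speed at r₁: v₁ = √(μ/r₁) = √(3.98257×10^5/8390) = 6.8897 km/s.
Transfer-orbit speed at r₁ (vis-viva): v_p = √[μ(2/r₁ − 1/a_t)] = 9.1784 km/s.
First burn Δv₁ = |v_p − v₁| = 2.2887 km/s.
Circular speed at r₂: v₂ = √(μ/r₂) = 2.4546 km/s.
Transfer-orbit speed at r₂: v_a = √[μ(2/r₂ − 1/a_t)] = 1.1650 km/s.
Second burn Δv₂ = |v₂ − v_a| = 1.2896 km/s.
Δv = Δv₁ + Δv₂ = 2.2887 + 1.2896 = 3.578 km/s.

Δv = 3580 m/s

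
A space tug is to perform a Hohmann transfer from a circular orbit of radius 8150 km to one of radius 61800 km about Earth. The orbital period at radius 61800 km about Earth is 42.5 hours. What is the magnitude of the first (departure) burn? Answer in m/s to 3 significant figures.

Δv₁ = 2300 m/s

From Kepler's third law T² = 4π²r³/μ at r = 61800 km, T = 42.5 hours = 42.5 × 3600 s = 1.530×10^5 s: μ = 4π²r³/T² = 3.98054×10^5 km³/s².
The Hohmann ellipse has a_t = (r₁ + r₂)/2 = 34975 km.
On the circular orbit at r = 8150 km, v_c = √(μ/r) = 6.989 km/s.
Vis-viva on the transfer ellipse at r = 8150 km gives v_t = √[μ(2/r − 1/a_t)] = 9.290 km/s.
Δv₁ = |v_t − v_c| = |9.290 − 6.989| = 2.301 km/s.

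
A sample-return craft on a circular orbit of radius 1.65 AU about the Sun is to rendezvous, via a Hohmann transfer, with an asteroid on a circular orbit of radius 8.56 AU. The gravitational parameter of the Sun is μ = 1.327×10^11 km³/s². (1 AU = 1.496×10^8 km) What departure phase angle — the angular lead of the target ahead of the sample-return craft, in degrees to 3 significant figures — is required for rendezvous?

φ = 97.1°

In km: r₁ = 1.65 × 1.496×10^8 = 2.4684×10^8 km; r₂ = 8.56 × 1.496×10^8 = 1.280576×10^9 km.
Transfer-ellipse semi-major axis a_t = (r₁ + r₂)/2 = (2.4684×10^8 + 1.280576×10^9)/2 = 7.63708×10^8 km.
Transfer time t = π√(a_t³/μ) = 1.8201×10^8 s.
Target angular speed ω₂ = √(μ/r₂³) = 7.9493×10^-9 rad/s.
Angle swept by the target during transfer: ω₂·t = 1.4469 rad = 82.90°.
The sample-return craft traverses 180° on the transfer ellipse, so the target must lead by 180° − 82.90° = 97.1°.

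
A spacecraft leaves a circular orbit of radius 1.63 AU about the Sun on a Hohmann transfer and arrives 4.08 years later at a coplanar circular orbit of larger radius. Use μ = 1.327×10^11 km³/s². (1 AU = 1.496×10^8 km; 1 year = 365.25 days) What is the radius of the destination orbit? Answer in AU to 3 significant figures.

In km: r₁ = 1.63 × 1.496×10^8 = 2.43848×10^8 km.
Transfer time t = 4.08 years × 365.25 × 86400 s = 1.28755008×10^8 s, and t = π√(a_t³/μ).
So a_t = (μ t²/π²)^(1/3) = (1.327×10^11 × (1.28755008×10^8)² / π²)^(1/3) = 6.0632×10^8 km.
Since a_t = (r₁ + r₂)/2, r₂ = 2a_t − r₁ = 2×6.0632×10^8 − 2.43848×10^8 = 9.68792×10^8 km.
In AU: r₂ = 9.68792×10^8 / 1.496×10^8 = 6.48 AU.

r₂ = 6.48 AU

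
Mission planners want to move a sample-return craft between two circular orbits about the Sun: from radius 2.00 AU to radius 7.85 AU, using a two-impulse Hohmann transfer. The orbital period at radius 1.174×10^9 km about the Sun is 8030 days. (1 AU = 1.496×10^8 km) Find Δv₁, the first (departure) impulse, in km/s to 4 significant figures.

From Kepler's third law T² = 4π²r³/μ at r = 1.174×10^9 km, T = 8030 days = 8030 × 86400 s = 6.93792×10^8 s: μ = 4π²r³/T² = 1.32711×10^11 km³/s².
In km: r₁ = 2.00 × 1.496×10^8 = 2.992×10^8 km; r₂ = 7.85 × 1.496×10^8 = 1.17436×10^9 km.
Semi-major axis of the transfer orbit: a_t = (2.992×10^8 + 1.17436×10^9)/2 = 7.3678×10^8 km.
Circular speed at r = 2.992×10^8 km: v_c = √(μ/r) = 21.061 km/s.
Transfer-orbit speed at the same r (vis-viva, a = a_t): v_t = √[μ(2/r − 1/a_t)] = 26.589 km/s.
Δv₁ = |v_t − v_c| = |26.589 − 21.061| = 5.528 km/s.

Δv₁ = 5.528 km/s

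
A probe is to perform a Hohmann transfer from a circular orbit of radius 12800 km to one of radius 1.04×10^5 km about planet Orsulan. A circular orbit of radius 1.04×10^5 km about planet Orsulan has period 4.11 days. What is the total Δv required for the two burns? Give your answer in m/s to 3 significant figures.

From Kepler's third law T² = 4π²r³/μ at r = 1.04×10^5 km, T = 4.11 days = 4.11 × 86400 s = 3.55104×10^5 s: μ = 4π²r³/T² = 3.52167×10^5 km³/s².
The Hohmann ellipse has a_t = (r₁ + r₂)/2 = 58400 km.
At r₁ the circular-orbit speed is v₁ = √(μ/r₁) = 5.2453 km/s.
Transfer-orbit speed at r₁ (vis-viva): v_p = √[μ(2/r₁ − 1/a_t)] = 6.9997 km/s.
First burn Δv₁ = |v_p − v₁| = 1.754 km/s.
At r₂, v₂ = √(μ/r₂) = 1.8402 km/s.
Transfer-orbit speed at r₂: v_a = √[μ(2/r₂ − 1/a_t)] = 0.86150 km/s.
Second burn Δv₂ = |v₂ − v_a| = 0.9787 km/s.
Total Δv = Δv₁ + Δv₂ = 2.733 km/s.

Δv = 2730 m/s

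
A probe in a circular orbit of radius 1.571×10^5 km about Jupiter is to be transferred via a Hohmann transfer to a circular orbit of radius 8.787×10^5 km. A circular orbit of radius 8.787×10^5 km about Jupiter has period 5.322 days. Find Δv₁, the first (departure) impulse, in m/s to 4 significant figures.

From Kepler's third law T² = 4π²r³/μ at r = 8.787×10^5 km, T = 5.322 days = 5.322 × 86400 s = 4.598208×10^5 s: μ = 4π²r³/T² = 1.26679×10^8 km³/s².
Semi-major axis of the transfer orbit: a_t = (1.571×10^5 + 8.787×10^5)/2 = 5.179×10^5 km.
Circular speed at r = 1.571×10^5 km: v_c = √(μ/r) = 28.396 km/s.
Vis-viva on the transfer ellipse at r = 1.571×10^5 km gives v_t = √[μ(2/r − 1/a_t)] = 36.988 km/s.
Δv₁ = |v_t − v_c| = |36.988 − 28.396| = 8.592 km/s.

Δv₁ = 8592 m/s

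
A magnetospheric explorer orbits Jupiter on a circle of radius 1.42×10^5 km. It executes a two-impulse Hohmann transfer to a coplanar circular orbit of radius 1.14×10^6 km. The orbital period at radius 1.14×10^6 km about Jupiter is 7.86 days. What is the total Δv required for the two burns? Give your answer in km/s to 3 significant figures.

Δv = 15.6 km/s

From Kepler's third law T² = 4π²r³/μ at r = 1.14×10^6 km, T = 7.86 days = 7.86 × 86400 s = 6.79104×10^5 s: μ = 4π²r³/T² = 1.26824×10^8 km³/s².
The Hohmann ellipse has a_t = (r₁ + r₂)/2 = 6.410×10^5 km.
Circular speed at r₁: v₁ = √(μ/r₁) = √(1.26824×10^8/1.420×10^5) = 29.885 km/s.
On the transfer ellipse at r₁, v² = μ(2/r − 1/a) gives v_p = √[μ(2/r₁ − 1/a_t)] = 39.855 km/s.
First burn Δv₁ = |v_p − v₁| = 9.970 km/s.
Circular speed at r₂: v₂ = √(μ/r₂) = 10.547 km/s.
Transfer-orbit speed at r₂: v_a = √[μ(2/r₂ − 1/a_t)] = 4.9644 km/s.
Second burn Δv₂ = |v₂ − v_a| = 5.583 km/s.
Δv = Δv₁ + Δv₂ = 9.970 + 5.583 = 15.55 km/s.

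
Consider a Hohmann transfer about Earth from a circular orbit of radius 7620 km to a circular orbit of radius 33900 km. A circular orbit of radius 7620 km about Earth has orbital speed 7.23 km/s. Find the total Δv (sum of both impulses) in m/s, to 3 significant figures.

Δv = 3360 m/s

From the circular-orbit relation v² = μ/r at r = 7620 km: μ = v²r = (7.23)² × 7620 = 3.98319×10^5 km³/s².
Transfer-ellipse semi-major axis a_t = (r₁ + r₂)/2 = (7620 + 33900)/2 = 20760 km.
Circular speed at r₁: v₁ = √(μ/r₁) = √(3.98319×10^5/7620) = 7.230 km/s.
On the transfer ellipse at r₁, vis-viva gives v_p = √[μ(2/r₁ − 1/a_t)] = 9.239 km/s.
First burn Δv₁ = |v_p − v₁| = 2.009 km/s.
Circular speed at r₂: v₂ = √(μ/r₂) = 3.428 km/s.
Transfer-orbit speed at r₂: v_a = √[μ(2/r₂ − 1/a_t)] = 2.077 km/s.
Second burn Δv₂ = |v₂ − v_a| = 1.351 km/s.
Δv = Δv₁ + Δv₂ = 2.009 + 1.351 = 3.360 km/s.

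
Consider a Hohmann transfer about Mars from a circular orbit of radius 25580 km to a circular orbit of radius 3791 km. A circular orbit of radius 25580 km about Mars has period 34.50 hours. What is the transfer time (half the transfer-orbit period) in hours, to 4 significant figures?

t = 7.504 hours

From Kepler's third law T² = 4π²r³/μ at r = 25580 km, T = 34.50 hours = 34.50 × 3600 s = 1.242×10^5 s: μ = 4π²r³/T² = 42836.9 km³/s².
Transfer-ellipse semi-major axis a_t = (r₁ + r₂)/2 = (25580 + 3791)/2 = 14685.5 km.
Half the transfer-orbit period gives t = π√(a_t³/μ) = 27013 s.
Converting: 27013 s ÷ 3600 s/hour = 7.504 hours.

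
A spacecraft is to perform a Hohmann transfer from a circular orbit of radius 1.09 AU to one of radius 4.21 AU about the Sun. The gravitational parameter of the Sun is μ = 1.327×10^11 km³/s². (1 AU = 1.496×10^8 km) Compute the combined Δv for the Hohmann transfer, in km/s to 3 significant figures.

In km: r₁ = 1.09 × 1.496×10^8 = 1.63064×10^8 km; r₂ = 4.21 × 1.496×10^8 = 6.29816×10^8 km.
Semi-major axis of the transfer orbit: a_t = (1.63064×10^8 + 6.29816×10^8)/2 = 3.9644×10^8 km.
At r₁ the circular-orbit speed is v₁ = √(μ/r₁) = 28.52702 km/s.
Transfer-orbit speed at r₁ (v² = μ(2/r − 1/a)): v_p = √[μ(2/r₁ − 1/a_t)] = 35.95626 km/s.
First burn Δv₁ = |v_p − v₁| = 7.4292 km/s.
Circular speed at r₂: v₂ = √(μ/r₂) = 14.51539 km/s.
Transfer-orbit speed at r₂: v_a = √[μ(2/r₂ − 1/a_t)] = 9.309341 km/s.
Second burn Δv₂ = |v₂ − v_a| = 5.2060 km/s.
Δv = Δv₁ + Δv₂ = 7.4292 + 5.2060 = 12.64 km/s.

Δv = 12.6 km/s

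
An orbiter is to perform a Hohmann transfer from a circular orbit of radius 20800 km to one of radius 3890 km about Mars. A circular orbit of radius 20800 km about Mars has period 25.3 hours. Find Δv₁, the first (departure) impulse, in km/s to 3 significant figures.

From Kepler's third law T² = 4π²r³/μ at r = 20800 km, T = 25.3 hours = 25.3 × 3600 s = 91080 s: μ = 4π²r³/T² = 42825.6 km³/s².
The Hohmann ellipse has a_t = (r₁ + r₂)/2 = 12345 km.
On the circular orbit at r = 20800 km, v_c = √(μ/r) = 1.4349 km/s.
Transfer-orbit speed at the same r (vis-viva, a = a_t): v_t = √[μ(2/r − 1/a_t)] = 0.80547 km/s.
Δv₁ = |v_t − v_c| = |0.80547 − 1.4349| = 0.6294 km/s.

Δv₁ = 0.629 km/s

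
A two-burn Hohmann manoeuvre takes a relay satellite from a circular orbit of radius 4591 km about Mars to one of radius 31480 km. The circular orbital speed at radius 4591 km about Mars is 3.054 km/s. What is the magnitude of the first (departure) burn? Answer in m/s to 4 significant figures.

Δv₁ = 980.8 m/s

From the circular-orbit relation v² = μ/r at r = 4591 km: μ = v²r = (3.054)² × 4591 = 42819.9 km³/s².
The Hohmann ellipse has a_t = (r₁ + r₂)/2 = 18035.5 km.
Circular speed at r = 4591 km: v_c = √(μ/r) = 3.0540 km/s.
Vis-viva on the transfer ellipse at r = 4591 km gives v_t = √[μ(2/r − 1/a_t)] = 4.0348 km/s.
Δv₁ = |v_t − v_c| = |4.0348 − 3.0540| = 0.9808 km/s.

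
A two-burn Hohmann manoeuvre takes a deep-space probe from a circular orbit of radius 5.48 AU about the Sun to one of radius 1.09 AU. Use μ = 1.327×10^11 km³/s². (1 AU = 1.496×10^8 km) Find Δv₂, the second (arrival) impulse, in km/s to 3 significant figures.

Δv₂ = 8.32 km/s

In km: r₁ = 5.48 × 1.496×10^8 = 8.19808×10^8 km; r₂ = 1.09 × 1.496×10^8 = 1.63064×10^8 km.
The Hohmann ellipse has a_t = (r₁ + r₂)/2 = 4.91436×10^8 km.
On the circular orbit at r = 1.63064×10^8 km, v_c = √(μ/r) = 28.527 km/s.
Transfer-orbit speed at the same r (vis-viva, a = a_t): v_t = √[μ(2/r − 1/a_t)] = 36.845 km/s.
Δv₂ = |v_t − v_c| = |36.845 − 28.527| = 8.318 km/s.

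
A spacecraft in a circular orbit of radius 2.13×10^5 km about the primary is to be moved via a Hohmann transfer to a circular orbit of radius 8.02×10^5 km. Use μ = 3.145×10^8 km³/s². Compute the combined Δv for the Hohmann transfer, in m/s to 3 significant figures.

The Hohmann ellipse has a_t = (r₁ + r₂)/2 = 5.075×10^5 km.
At r₁ the circular-orbit speed is v₁ = √(μ/r₁) = 38.426 km/s.
Transfer-orbit speed at r₁ (vis-viva): v_p = √[μ(2/r₁ − 1/a_t)] = 48.305 km/s.
First burn Δv₁ = |v_p − v₁| = 9.879 km/s.
At r₂, v₂ = √(μ/r₂) = 19.803 km/s.
Transfer-orbit speed at r₂: v_a = √[μ(2/r₂ − 1/a_t)] = 12.829 km/s.
Second burn Δv₂ = |v₂ − v_a| = 6.974 km/s.
Δv = Δv₁ + Δv₂ = 9.879 + 6.974 = 16.85 km/s.

Δv = 16900 m/s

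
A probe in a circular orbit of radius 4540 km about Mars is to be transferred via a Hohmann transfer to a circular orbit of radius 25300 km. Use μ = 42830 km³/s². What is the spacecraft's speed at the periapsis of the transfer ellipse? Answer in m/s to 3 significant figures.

v = 4000 m/s

Semi-major axis of the transfer orbit: a_t = (4540 + 25300)/2 = 14920 km.
At periapsis, r = 4540 km.
Vis-viva: v = √[μ(2/r − 1/a_t)] = √[42830 × (2/4540 − 1/14920)] = 4.000 km/s.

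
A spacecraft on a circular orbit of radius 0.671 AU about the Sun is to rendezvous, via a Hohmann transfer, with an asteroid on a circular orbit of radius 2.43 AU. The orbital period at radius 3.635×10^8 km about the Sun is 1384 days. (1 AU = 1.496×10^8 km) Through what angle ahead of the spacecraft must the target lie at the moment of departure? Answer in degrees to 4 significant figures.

φ = 88.26°

From Kepler's third law T² = 4π²r³/μ at r = 3.635×10^8 km, T = 1384 days = 1384 × 86400 s = 1.195776×10^8 s: μ = 4π²r³/T² = 1.32609×10^11 km³/s².
In km: r₁ = 0.671 × 1.496×10^8 = 1.003816×10^8 km; r₂ = 2.43 × 1.496×10^8 = 3.63528×10^8 km.
Semi-major axis of the transfer orbit: a_t = (1.003816×10^8 + 3.63528×10^8)/2 = 2.319548×10^8 km.
The half-period of the transfer ellipse is t = π√(a_t³/μ) = 3.0477×10^7 s.
Target angular speed ω₂ = √(μ/r₂³) = 5.2539×10^-8 rad/s.
Angle swept by the target during transfer: ω₂·t = 1.6012 rad = 91.74°.
Arrival is 180° from departure on the ellipse, so φ = 180° − 91.74° = 88.26°.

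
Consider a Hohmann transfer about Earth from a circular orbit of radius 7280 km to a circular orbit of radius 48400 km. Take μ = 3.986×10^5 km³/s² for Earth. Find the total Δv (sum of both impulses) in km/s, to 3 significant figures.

The Hohmann ellipse has a_t = (r₁ + r₂)/2 = 27840 km.
Circular speed at r₁: v₁ = √(μ/r₁) = √(3.986×10^5/7280) = 7.3995 km/s.
On the transfer ellipse at r₁, vis-viva equation gives v_p = √[μ(2/r₁ − 1/a_t)] = 9.7564 km/s.
First burn Δv₁ = |v_p − v₁| = 2.357 km/s.
At r₂, v₂ = √(μ/r₂) = 2.8698 km/s.
Transfer-orbit speed at r₂: v_a = √[μ(2/r₂ − 1/a_t)] = 1.4675 km/s.
Second burn Δv₂ = |v₂ − v_a| = 1.402 km/s.
Δv = Δv₁ + Δv₂ = 2.357 + 1.402 = 3.759 km/s.

Δv = 3.76 km/s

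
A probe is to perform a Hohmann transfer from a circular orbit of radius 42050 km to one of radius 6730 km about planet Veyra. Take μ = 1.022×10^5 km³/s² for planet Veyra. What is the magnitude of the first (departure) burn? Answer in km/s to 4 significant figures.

Δv₁ = 0.7401 km/s

The Hohmann ellipse has a_t = (r₁ + r₂)/2 = 24390 km.
Circular speed at r = 42050 km: v_c = √(μ/r) = 1.559 km/s.
Vis-viva on the transfer ellipse at r = 42050 km gives v_t = √[μ(2/r − 1/a_t)] = 0.8189 km/s.
Δv₁ = |v_t − v_c| = |0.8189 − 1.559| = 0.7401 km/s.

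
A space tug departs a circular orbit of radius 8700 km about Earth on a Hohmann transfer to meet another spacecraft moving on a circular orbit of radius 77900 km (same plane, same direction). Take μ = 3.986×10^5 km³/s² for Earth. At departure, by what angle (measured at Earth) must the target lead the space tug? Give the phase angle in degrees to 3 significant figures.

Transfer-ellipse semi-major axis a_t = (r₁ + r₂)/2 = (8700 + 77900)/2 = 43300 km.
The half-period of the transfer ellipse is t = π√(a_t³/μ) = 44830 s.
The target's mean motion on its circular orbit is ω₂ = √(μ/r₂³) = 2.904×10^-5 rad/s.
Angle swept by the target during transfer: ω₂·t = 1.3019 rad = 74.59°.
Arrival is 180° from departure on the ellipse, so φ = 180° − 74.59° = 105°.

φ = 105°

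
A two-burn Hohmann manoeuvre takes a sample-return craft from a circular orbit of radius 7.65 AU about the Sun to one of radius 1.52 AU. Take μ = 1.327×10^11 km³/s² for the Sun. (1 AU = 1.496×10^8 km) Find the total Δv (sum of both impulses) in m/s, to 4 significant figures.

In km: r₁ = 7.65 × 1.496×10^8 = 1.14444×10^9 km; r₂ = 1.52 × 1.496×10^8 = 2.27392×10^8 km.
Transfer-ellipse semi-major axis a_t = (r₁ + r₂)/2 = (1.14444×10^9 + 2.27392×10^8)/2 = 6.85916×10^8 km.
Circular speed at r₁: v₁ = √(μ/r₁) = √(1.327×10^11/1.14444×10^9) = 10.7681 km/s.
Transfer-orbit speed at r₁ (vis-viva): v_a = √[μ(2/r₁ − 1/a_t)] = 6.19999 km/s.
First burn Δv₁ = |v_a − v₁| = 4.5681 km/s.
Circular speed at r₂: v₂ = √(μ/r₂) = 24.1573 km/s.
Transfer-orbit speed at r₂: v_p = √[μ(2/r₂ − 1/a_t)] = 31.2039 km/s.
Second burn Δv₂ = |v₂ − v_p| = 7.0466 km/s.
Total Δv = Δv₁ + Δv₂ = 11.61 km/s.

Δv = 11610 m/s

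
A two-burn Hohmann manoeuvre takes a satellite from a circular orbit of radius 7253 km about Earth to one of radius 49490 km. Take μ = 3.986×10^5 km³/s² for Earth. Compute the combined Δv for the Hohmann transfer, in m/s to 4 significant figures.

Δv = 3781 m/s

The Hohmann ellipse has a_t = (r₁ + r₂)/2 = 28371.5 km.
Circular speed at r₁: v₁ = √(μ/r₁) = √(3.986×10^5/7253) = 7.413 km/s.
On the transfer ellipse at r₁, vis-viva equation gives v_p = √[μ(2/r₁ − 1/a_t)] = 9.791 km/s.
First burn Δv₁ = |v_p − v₁| = 2.378 km/s.
Circular speed at r₂: v₂ = √(μ/r₂) = 2.838 km/s.
Transfer-orbit speed at r₂: v_a = √[μ(2/r₂ − 1/a_t)] = 1.435 km/s.
Second burn Δv₂ = |v₂ − v_a| = 1.403 km/s.
Total Δv = Δv₁ + Δv₂ = 3.781 km/s.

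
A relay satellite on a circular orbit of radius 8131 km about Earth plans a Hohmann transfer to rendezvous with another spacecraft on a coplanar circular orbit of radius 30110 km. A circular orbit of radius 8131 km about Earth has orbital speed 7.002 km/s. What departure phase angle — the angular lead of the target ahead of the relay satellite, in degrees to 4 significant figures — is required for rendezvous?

φ = 88.91°

From the circular-orbit relation v² = μ/r at r = 8131 km: μ = v²r = (7.002)² × 8131 = 3.98647×10^5 km³/s².
The Hohmann ellipse has a_t = (r₁ + r₂)/2 = 19120.5 km.
Transfer time t = π√(a_t³/μ) = 13155.4 s.
Target angular speed ω₂ = √(μ/r₂³) = 1.20845×10^-4 rad/s.
Angle swept by the target during transfer: ω₂·t = 1.5898 rad = 91.09°.
The relay satellite traverses 180° on the transfer ellipse, so the target must lead by 180° − 91.09° = 88.91°.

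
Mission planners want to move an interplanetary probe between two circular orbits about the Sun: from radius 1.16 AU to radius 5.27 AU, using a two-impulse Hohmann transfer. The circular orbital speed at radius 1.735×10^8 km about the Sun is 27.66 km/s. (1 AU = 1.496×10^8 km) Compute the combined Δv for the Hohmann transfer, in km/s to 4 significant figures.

From the circular-orbit relation v² = μ/r at r = 1.735×10^8 km: μ = v²r = (27.66)² × 1.735×10^8 = 1.32741×10^11 km³/s².
In km: r₁ = 1.16 × 1.496×10^8 = 1.73536×10^8 km; r₂ = 5.27 × 1.496×10^8 = 7.88392×10^8 km.
Semi-major axis of the transfer orbit: a_t = (1.73536×10^8 + 7.88392×10^8)/2 = 4.80964×10^8 km.
Circular speed at r₁: v₁ = √(μ/r₁) = √(1.32741×10^11/1.73536×10^8) = 27.657131 km/s.
On the transfer ellipse at r₁, vis-viva equation gives v_p = √[μ(2/r₁ − 1/a_t)] = 35.409675 km/s.
First burn Δv₁ = |v_p − v₁| = 7.7525 km/s.
Circular speed at r₂: v₂ = √(μ/r₂) = 12.9757 km/s.
Transfer-orbit speed at r₂: v_a = √[μ(2/r₂ − 1/a_t)] = 7.79416 km/s.
Second burn Δv₂ = |v₂ − v_a| = 5.1815 km/s.
Total Δv = Δv₁ + Δv₂ = 12.93 km/s.

Δv = 12.93 km/s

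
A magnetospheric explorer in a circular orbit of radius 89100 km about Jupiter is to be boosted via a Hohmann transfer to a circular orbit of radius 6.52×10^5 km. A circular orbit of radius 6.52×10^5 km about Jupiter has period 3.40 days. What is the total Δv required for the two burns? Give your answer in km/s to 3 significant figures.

Δv = 19.4 km/s

From Kepler's third law T² = 4π²r³/μ at r = 6.52×10^5 km, T = 3.40 days = 3.40 × 86400 s = 2.9376×10^5 s: μ = 4π²r³/T² = 1.26799×10^8 km³/s².
Semi-major axis of the transfer orbit: a_t = (89100 + 6.520×10^5)/2 = 3.7055×10^5 km.
At r₁ the circular-orbit speed is v₁ = √(μ/r₁) = 37.724 km/s.
On the transfer ellipse at r₁, vis-viva gives v_p = √[μ(2/r₁ − 1/a_t)] = 50.040 km/s.
First burn Δv₁ = |v_p − v₁| = 12.316 km/s.
Circular speed at r₂: v₂ = √(μ/r₂) = 13.9455 km/s.
Transfer-orbit speed at r₂: v_a = √[μ(2/r₂ − 1/a_t)] = 6.83833 km/s.
Second burn Δv₂ = |v₂ − v_a| = 7.1072 km/s.
Δv = Δv₁ + Δv₂ = 12.316 + 7.1072 = 19.42 km/s.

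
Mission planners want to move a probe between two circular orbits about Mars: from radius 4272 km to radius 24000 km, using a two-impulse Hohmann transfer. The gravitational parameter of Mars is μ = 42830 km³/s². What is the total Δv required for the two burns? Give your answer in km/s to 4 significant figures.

Δv = 1.561 km/s

The Hohmann ellipse has a_t = (r₁ + r₂)/2 = 14136 km.
At r₁ the circular-orbit speed is v₁ = √(μ/r₁) = 3.1663 km/s.
Transfer-orbit speed at r₁ (v² = μ(2/r − 1/a)): v_p = √[μ(2/r₁ − 1/a_t)] = 4.1257 km/s.
First burn Δv₁ = |v_p − v₁| = 0.9594 km/s.
At r₂, v₂ = √(μ/r₂) = 1.3359 km/s.
Transfer-orbit speed at r₂: v_a = √[μ(2/r₂ − 1/a_t)] = 0.73438 km/s.
Second burn Δv₂ = |v₂ − v_a| = 0.6015 km/s.
Total Δv = Δv₁ + Δv₂ = 1.561 km/s.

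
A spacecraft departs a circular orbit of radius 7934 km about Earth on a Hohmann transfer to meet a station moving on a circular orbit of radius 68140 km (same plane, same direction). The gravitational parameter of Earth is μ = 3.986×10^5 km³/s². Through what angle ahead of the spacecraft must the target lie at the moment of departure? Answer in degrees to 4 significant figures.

The Hohmann ellipse has a_t = (r₁ + r₂)/2 = 38037 km.
Transfer time t = π√(a_t³/μ) = 36914 s.
The target's mean motion on its circular orbit is ω₂ = √(μ/r₂³) = 3.5495×10^-5 rad/s.
Angle swept by the target during transfer: ω₂·t = 1.3103 rad = 75.07°.
The spacecraft traverses 180° on the transfer ellipse, so the target must lead by 180° − 75.07° = 104.9°.

φ = 104.9°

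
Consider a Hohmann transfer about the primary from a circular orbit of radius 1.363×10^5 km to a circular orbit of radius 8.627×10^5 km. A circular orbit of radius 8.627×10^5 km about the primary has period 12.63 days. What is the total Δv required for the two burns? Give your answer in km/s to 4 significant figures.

From Kepler's third law T² = 4π²r³/μ at r = 8.627×10^5 km, T = 12.63 days = 12.63 × 86400 s = 1.091232×10^6 s: μ = 4π²r³/T² = 2.12865×10^7 km³/s².
Transfer-ellipse semi-major axis a_t = (r₁ + r₂)/2 = (1.363×10^5 + 8.627×10^5)/2 = 4.995×10^5 km.
Circular speed at r₁: v₁ = √(μ/r₁) = √(2.12865×10^7/1.363×10^5) = 12.49696 km/s.
Transfer-orbit speed at r₁ (vis-viva equation): v_p = √[μ(2/r₁ − 1/a_t)] = 16.42354 km/s.
First burn Δv₁ = |v_p − v₁| = 3.9266 km/s.
At r₂, v₂ = √(μ/r₂) = 4.9673 km/s.
Transfer-orbit speed at r₂: v_a = √[μ(2/r₂ − 1/a_t)] = 2.5948 km/s.
Second burn Δv₂ = |v₂ − v_a| = 2.3725 km/s.
Δv = Δv₁ + Δv₂ = 3.9266 + 2.3725 = 6.299 km/s.

Δv = 6.299 km/s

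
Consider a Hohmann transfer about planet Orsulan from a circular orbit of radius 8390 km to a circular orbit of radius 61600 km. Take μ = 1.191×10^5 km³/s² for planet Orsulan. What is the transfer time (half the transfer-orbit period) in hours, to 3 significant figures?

t = 16.6 hours

Transfer-ellipse semi-major axis a_t = (r₁ + r₂)/2 = (8390 + 61600)/2 = 34995 km.
Half the transfer-orbit period gives t = π√(a_t³/μ) = 59590 s.
Converting: 59590 s ÷ 3600 s/hour = 16.6 hours.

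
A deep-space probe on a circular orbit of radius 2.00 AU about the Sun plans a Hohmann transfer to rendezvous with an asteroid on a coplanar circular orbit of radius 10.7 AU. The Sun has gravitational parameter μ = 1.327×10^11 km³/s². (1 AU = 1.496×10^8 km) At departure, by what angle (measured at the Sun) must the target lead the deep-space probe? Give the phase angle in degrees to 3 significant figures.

In km: r₁ = 2.00 × 1.496×10^8 = 2.992×10^8 km; r₂ = 10.7 × 1.496×10^8 = 1.60072×10^9 km.
Semi-major axis of the transfer orbit: a_t = (2.992×10^8 + 1.60072×10^9)/2 = 9.4996×10^8 km.
The half-period of the transfer ellipse is t = π√(a_t³/μ) = 2.5251×10^8 s.
Target angular speed ω₂ = √(μ/r₂³) = 5.6880×10^-9 rad/s.
Angle swept by the target during transfer: ω₂·t = 1.4363 rad = 82.29°.
The deep-space probe traverses 180° on the transfer ellipse, so the target must lead by 180° − 82.29° = 97.7°.

φ = 97.7°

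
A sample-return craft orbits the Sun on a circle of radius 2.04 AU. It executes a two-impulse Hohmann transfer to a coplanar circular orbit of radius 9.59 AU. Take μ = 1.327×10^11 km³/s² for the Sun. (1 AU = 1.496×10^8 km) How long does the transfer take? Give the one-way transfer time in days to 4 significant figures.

t = 2561 days

In km: r₁ = 2.04 × 1.496×10^8 = 3.05184×10^8 km; r₂ = 9.59 × 1.496×10^8 = 1.434664×10^9 km.
The Hohmann ellipse has a_t = (r₁ + r₂)/2 = 8.69924×10^8 km.
Transfer time t = π√(a_t³/μ) = π√((8.69924×10^8)³ / 1.327×10^11) = 2.213×10^8 s.
Converting: 2.213×10^8 s ÷ 86400 s/day = 2561 days.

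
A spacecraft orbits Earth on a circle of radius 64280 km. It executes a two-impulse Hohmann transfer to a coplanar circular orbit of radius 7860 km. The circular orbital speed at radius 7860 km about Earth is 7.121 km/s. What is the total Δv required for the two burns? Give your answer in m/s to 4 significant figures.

From the circular-orbit relation v² = μ/r at r = 7860 km: μ = v²r = (7.121)² × 7860 = 3.98570×10^5 km³/s².
Transfer-ellipse semi-major axis a_t = (r₁ + r₂)/2 = (64280 + 7860)/2 = 36070 km.
At r₁ the circular-orbit speed is v₁ = √(μ/r₁) = 2.490 km/s.
Transfer-orbit speed at r₁ (vis-viva): v_a = √[μ(2/r₁ − 1/a_t)] = 1.162 km/s.
First burn Δv₁ = |v_a − v₁| = 1.328 km/s.
Circular speed at r₂: v₂ = √(μ/r₂) = 7.121 km/s.
Transfer-orbit speed at r₂: v_p = √[μ(2/r₂ − 1/a_t)] = 9.506 km/s.
Second burn Δv₂ = |v₂ − v_p| = 2.385 km/s.
Total Δv = Δv₁ + Δv₂ = 3.713 km/s.

Δv = 3713 m/s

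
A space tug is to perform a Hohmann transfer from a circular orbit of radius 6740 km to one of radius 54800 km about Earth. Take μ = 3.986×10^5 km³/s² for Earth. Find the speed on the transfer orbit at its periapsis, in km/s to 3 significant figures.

v = 10.3 km/s

The Hohmann ellipse has a_t = (r₁ + r₂)/2 = 30770 km.
At periapsis, r = 6740 km.
Applying v² = μ(2/r − 1/a_t): v = 10.26 km/s.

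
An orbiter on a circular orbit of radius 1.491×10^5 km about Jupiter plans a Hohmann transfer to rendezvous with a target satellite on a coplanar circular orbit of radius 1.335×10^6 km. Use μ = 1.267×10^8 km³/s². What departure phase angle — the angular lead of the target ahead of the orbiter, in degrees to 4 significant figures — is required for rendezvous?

Transfer-ellipse semi-major axis a_t = (r₁ + r₂)/2 = (1.491×10^5 + 1.335×10^6)/2 = 7.4205×10^5 km.
Transfer time t = π√(a_t³/μ) = 1.7841×10^5 s.
Target angular speed ω₂ = √(μ/r₂³) = 7.2974×10^-6 rad/s.
Angle swept by the target during transfer: ω₂·t = 1.3019 rad = 74.59°.
The orbiter traverses 180° on the transfer ellipse, so the target must lead by 180° − 74.59° = 105.4°.

φ = 105.4°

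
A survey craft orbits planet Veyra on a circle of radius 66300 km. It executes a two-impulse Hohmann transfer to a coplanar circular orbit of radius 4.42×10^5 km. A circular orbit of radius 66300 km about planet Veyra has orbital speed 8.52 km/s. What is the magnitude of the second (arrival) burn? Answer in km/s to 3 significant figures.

Δv₂ = 1.61 km/s

From the circular-orbit relation v² = μ/r at r = 66300 km: μ = v²r = (8.52)² × 66300 = 4.81274×10^6 km³/s².
Semi-major axis of the transfer orbit: a_t = (66300 + 4.420×10^5)/2 = 2.5415×10^5 km.
On the circular orbit at r = 4.420×10^5 km, v_c = √(μ/r) = 3.2998 km/s.
Transfer-orbit speed at the same r (vis-viva, a = a_t): v_t = √[μ(2/r − 1/a_t)] = 1.6854 km/s.
Δv₂ = |v_t − v_c| = |1.6854 − 3.2998| = 1.614 km/s.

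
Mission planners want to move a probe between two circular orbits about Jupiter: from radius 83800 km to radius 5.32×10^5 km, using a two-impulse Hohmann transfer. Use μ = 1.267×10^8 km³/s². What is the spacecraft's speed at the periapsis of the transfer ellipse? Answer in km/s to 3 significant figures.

The Hohmann ellipse has a_t = (r₁ + r₂)/2 = 3.079×10^5 km.
The periapsis of the transfer ellipse is at r = 83800 km.
Applying v² = μ(2/r − 1/a_t): v = 51.11 km/s.

v = 51.1 km/s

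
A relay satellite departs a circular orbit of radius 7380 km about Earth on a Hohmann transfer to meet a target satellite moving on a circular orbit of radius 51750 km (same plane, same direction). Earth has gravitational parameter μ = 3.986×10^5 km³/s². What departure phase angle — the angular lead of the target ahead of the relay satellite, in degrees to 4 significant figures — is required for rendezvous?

Semi-major axis of the transfer orbit: a_t = (7380 + 51750)/2 = 29565 km.
The half-period of the transfer ellipse is t = π√(a_t³/μ) = 25296 s.
The target's mean motion on its circular orbit is ω₂ = √(μ/r₂³) = 5.3629×10^-5 rad/s.
Angle swept by the target during transfer: ω₂·t = 1.3566 rad = 77.73°.
The relay satellite traverses 180° on the transfer ellipse, so the target must lead by 180° − 77.73° = 102.3°.

φ = 102.3°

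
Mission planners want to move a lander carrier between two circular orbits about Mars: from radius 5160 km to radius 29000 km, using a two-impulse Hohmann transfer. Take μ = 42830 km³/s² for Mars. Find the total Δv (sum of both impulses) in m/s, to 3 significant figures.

The Hohmann ellipse has a_t = (r₁ + r₂)/2 = 17080 km.
At r₁ the circular-orbit speed is v₁ = √(μ/r₁) = 2.881 km/s.
Transfer-orbit speed at r₁ (vis-viva equation): v_p = √[μ(2/r₁ − 1/a_t)] = 3.754 km/s.
First burn Δv₁ = |v_p − v₁| = 0.8730 km/s.
Circular speed at r₂: v₂ = √(μ/r₂) = 1.2153 km/s.
Transfer-orbit speed at r₂: v_a = √[μ(2/r₂ − 1/a_t)] = 0.66797 km/s.
Second burn Δv₂ = |v₂ − v_a| = 0.5473 km/s.
Total Δv = Δv₁ + Δv₂ = 1.420 km/s.

Δv = 1420 m/s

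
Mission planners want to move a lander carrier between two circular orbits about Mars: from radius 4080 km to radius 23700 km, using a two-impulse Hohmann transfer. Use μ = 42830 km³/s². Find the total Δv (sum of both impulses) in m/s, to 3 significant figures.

Δv = 1610 m/s

Transfer-ellipse semi-major axis a_t = (r₁ + r₂)/2 = (4080 + 23700)/2 = 13890 km.
At r₁ the circular-orbit speed is v₁ = √(μ/r₁) = 3.2400 km/s.
Transfer-orbit speed at r₁ (vis-viva equation): v_p = √[μ(2/r₁ − 1/a_t)] = 4.2322 km/s.
First burn Δv₁ = |v_p − v₁| = 0.9922 km/s.
Circular speed at r₂: v₂ = √(μ/r₂) = 1.3443 km/s.
Transfer-orbit speed at r₂: v_a = √[μ(2/r₂ − 1/a_t)] = 0.72858 km/s.
Second burn Δv₂ = |v₂ − v_a| = 0.6157 km/s.
Δv = Δv₁ + Δv₂ = 0.9922 + 0.6157 = 1.608 km/s.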